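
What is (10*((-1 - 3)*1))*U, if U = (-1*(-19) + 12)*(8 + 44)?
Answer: -64480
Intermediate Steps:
U = 1612 (U = (19 + 12)*52 = 31*52 = 1612)
(10*((-1 - 3)*1))*U = (10*((-1 - 3)*1))*1612 = (10*(-4*1))*1612 = (10*(-4))*1612 = -40*1612 = -64480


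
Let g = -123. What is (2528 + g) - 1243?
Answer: 1162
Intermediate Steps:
(2528 + g) - 1243 = (2528 - 123) - 1243 = 2405 - 1243 = 1162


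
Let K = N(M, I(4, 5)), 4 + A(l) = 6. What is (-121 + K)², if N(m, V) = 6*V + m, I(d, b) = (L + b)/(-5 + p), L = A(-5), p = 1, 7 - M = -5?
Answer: 57121/4 ≈ 14280.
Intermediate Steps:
M = 12 (M = 7 - 1*(-5) = 7 + 5 = 12)
A(l) = 2 (A(l) = -4 + 6 = 2)
L = 2
I(d, b) = -½ - b/4 (I(d, b) = (2 + b)/(-5 + 1) = (2 + b)/(-4) = (2 + b)*(-¼) = -½ - b/4)
N(m, V) = m + 6*V
K = 3/2 (K = 12 + 6*(-½ - ¼*5) = 12 + 6*(-½ - 5/4) = 12 + 6*(-7/4) = 12 - 21/2 = 3/2 ≈ 1.5000)
(-121 + K)² = (-121 + 3/2)² = (-239/2)² = 57121/4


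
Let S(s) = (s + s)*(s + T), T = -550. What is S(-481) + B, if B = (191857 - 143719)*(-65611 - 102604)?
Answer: -8096541848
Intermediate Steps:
S(s) = 2*s*(-550 + s) (S(s) = (s + s)*(s - 550) = (2*s)*(-550 + s) = 2*s*(-550 + s))
B = -8097533670 (B = 48138*(-168215) = -8097533670)
S(-481) + B = 2*(-481)*(-550 - 481) - 8097533670 = 2*(-481)*(-1031) - 8097533670 = 991822 - 8097533670 = -8096541848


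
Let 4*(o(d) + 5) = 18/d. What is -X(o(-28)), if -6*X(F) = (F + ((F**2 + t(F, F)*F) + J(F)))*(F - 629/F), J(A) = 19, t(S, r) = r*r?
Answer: -1892355792167/1003118592 ≈ -1886.5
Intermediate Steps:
t(S, r) = r**2
o(d) = -5 + 9/(2*d) (o(d) = -5 + (18/d)/4 = -5 + 9/(2*d))
X(F) = -(F - 629/F)*(19 + F + F**2 + F**3)/6 (X(F) = -(F + ((F**2 + F**2*F) + 19))*(F - 629/F)/6 = -(F + ((F**2 + F**3) + 19))*(F - 629/F)/6 = -(F + (19 + F**2 + F**3))*(F - 629/F)/6 = -(19 + F + F**2 + F**3)*(F - 629/F)/6 = -(F - 629/F)*(19 + F + F**2 + F**3)/6)
-X(o(-28)) = -(11951 - (-5 + (9/2)/(-28))*(-629 + (-5 + (9/2)/(-28))**3 + (-5 + (9/2)/(-28))**4 - 628*(-5 + (9/2)/(-28))**2 - 610*(-5 + (9/2)/(-28))))/(6*(-5 + (9/2)/(-28))) = -(11951 - (-5 + (9/2)*(-1/28))*(-629 + (-5 + (9/2)*(-1/28))**3 + (-5 + (9/2)*(-1/28))**4 - 628*(-5 + (9/2)*(-1/28))**2 - 610*(-5 + (9/2)*(-1/28))))/(6*(-5 + (9/2)*(-1/28))) = -(11951 - (-5 - 9/56)*(-629 + (-5 - 9/56)**3 + (-5 - 9/56)**4 - 628*(-5 - 9/56)**2 - 610*(-5 - 9/56)))/(6*(-5 - 9/56)) = -(11951 - 1*(-289/56)*(-629 + (-289/56)**3 + (-289/56)**4 - 628*(-289/56)**2 - 610*(-289/56)))/(6*(-289/56)) = -(-56)*(11951 - 1*(-289/56)*(-629 - 24137569/175616 + 6975757441/9834496 - 628*83521/3136 + 88145/28))/(6*289) = -(-56)*(11951 - 1*(-289/56)*(-629 - 24137569/175616 + 6975757441/9834496 - 13112797/784 + 88145/28))/(6*289) = -(-56)*(11951 - 1*(-289/56)*(-134089425335/9834496))/(6*289) = -(-56)*(11951 - 38751843921815/550731776)/(6*289) = -(-56)*(-32170048466839)/(6*289*550731776) = -1*1892355792167/1003118592 = -1892355792167/1003118592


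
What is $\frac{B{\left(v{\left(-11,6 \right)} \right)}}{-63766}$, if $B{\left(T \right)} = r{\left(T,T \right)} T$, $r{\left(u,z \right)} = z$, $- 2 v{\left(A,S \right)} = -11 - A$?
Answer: $0$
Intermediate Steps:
$v{\left(A,S \right)} = \frac{11}{2} + \frac{A}{2}$ ($v{\left(A,S \right)} = - \frac{-11 - A}{2} = \frac{11}{2} + \frac{A}{2}$)
$B{\left(T \right)} = T^{2}$ ($B{\left(T \right)} = T T = T^{2}$)
$\frac{B{\left(v{\left(-11,6 \right)} \right)}}{-63766} = \frac{\left(\frac{11}{2} + \frac{1}{2} \left(-11\right)\right)^{2}}{-63766} = \left(\frac{11}{2} - \frac{11}{2}\right)^{2} \left(- \frac{1}{63766}\right) = 0^{2} \left(- \frac{1}{63766}\right) = 0 \left(- \frac{1}{63766}\right) = 0$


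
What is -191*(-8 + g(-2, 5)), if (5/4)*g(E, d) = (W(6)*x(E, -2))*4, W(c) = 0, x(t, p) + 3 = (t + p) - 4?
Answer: 1528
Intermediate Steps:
x(t, p) = -7 + p + t (x(t, p) = -3 + ((t + p) - 4) = -3 + ((p + t) - 4) = -3 + (-4 + p + t) = -7 + p + t)
g(E, d) = 0 (g(E, d) = 4*((0*(-7 - 2 + E))*4)/5 = 4*((0*(-9 + E))*4)/5 = 4*(0*4)/5 = (⅘)*0 = 0)
-191*(-8 + g(-2, 5)) = -191*(-8 + 0) = -191*(-8) = 1528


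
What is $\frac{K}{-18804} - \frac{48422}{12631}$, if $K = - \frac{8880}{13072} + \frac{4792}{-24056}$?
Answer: $- \frac{559220606841241}{145875873955989} \approx -3.8335$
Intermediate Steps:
$K = - \frac{2158268}{2456719}$ ($K = \left(-8880\right) \frac{1}{13072} + 4792 \left(- \frac{1}{24056}\right) = - \frac{555}{817} - \frac{599}{3007} = - \frac{2158268}{2456719} \approx -0.87852$)
$\frac{K}{-18804} - \frac{48422}{12631} = - \frac{2158268}{2456719 \left(-18804\right)} - \frac{48422}{12631} = \left(- \frac{2158268}{2456719}\right) \left(- \frac{1}{18804}\right) - \frac{48422}{12631} = \frac{539567}{11549036019} - \frac{48422}{12631} = - \frac{559220606841241}{145875873955989}$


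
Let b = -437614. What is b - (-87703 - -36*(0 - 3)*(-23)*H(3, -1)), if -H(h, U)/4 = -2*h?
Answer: -409527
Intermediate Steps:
H(h, U) = 8*h (H(h, U) = -(-8)*h = 8*h)
b - (-87703 - -36*(0 - 3)*(-23)*H(3, -1)) = -437614 - (-87703 - -36*(0 - 3)*(-23)*8*3) = -437614 - (-87703 - -36*(-3)*(-23)*24) = -437614 - (-87703 - -6*(-18)*(-23)*24) = -437614 - (-87703 - 108*(-23)*24) = -437614 - (-87703 - (-2484)*24) = -437614 - (-87703 - 1*(-59616)) = -437614 - (-87703 + 59616) = -437614 - 1*(-28087) = -437614 + 28087 = -409527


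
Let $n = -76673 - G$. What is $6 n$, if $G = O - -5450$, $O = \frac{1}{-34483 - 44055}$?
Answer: $- \frac{19349328519}{39269} \approx -4.9274 \cdot 10^{5}$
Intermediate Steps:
$O = - \frac{1}{78538}$ ($O = \frac{1}{-78538} = - \frac{1}{78538} \approx -1.2733 \cdot 10^{-5}$)
$G = \frac{428032099}{78538}$ ($G = - \frac{1}{78538} - -5450 = - \frac{1}{78538} + 5450 = \frac{428032099}{78538} \approx 5450.0$)
$n = - \frac{6449776173}{78538}$ ($n = -76673 - \frac{428032099}{78538} = - \frac{6449776173}{78538} \approx -82123.0$)
$6 n = 6 \left(- \frac{6449776173}{78538}\right) = - \frac{19349328519}{39269}$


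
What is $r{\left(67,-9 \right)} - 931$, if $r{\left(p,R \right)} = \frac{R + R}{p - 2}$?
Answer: $- \frac{60533}{65} \approx -931.28$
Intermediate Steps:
$r{\left(p,R \right)} = \frac{2 R}{-2 + p}$
$r{\left(67,-9 \right)} - 931 = 2 \left(-9\right) \frac{1}{-2 + 67} - 931 = 2 \left(-9\right) \frac{1}{65} - 931 = - \frac{18}{65} - 931 = - \frac{60533}{65}$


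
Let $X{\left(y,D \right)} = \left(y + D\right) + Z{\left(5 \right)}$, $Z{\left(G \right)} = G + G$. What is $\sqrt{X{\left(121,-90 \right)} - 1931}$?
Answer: $3 i \sqrt{210} \approx 43.474 i$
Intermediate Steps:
$Z{\left(G \right)} = 2 G$
$X{\left(y,D \right)} = 10 + D + y$ ($X{\left(y,D \right)} = \left(y + D\right) + 2 \cdot 5 = \left(D + y\right) + 10 = 10 + D + y$)
$\sqrt{X{\left(121,-90 \right)} - 1931} = \sqrt{\left(10 - 90 + 121\right) - 1931} = \sqrt{41 - 1931} = \sqrt{-1890} = 3 i \sqrt{210}$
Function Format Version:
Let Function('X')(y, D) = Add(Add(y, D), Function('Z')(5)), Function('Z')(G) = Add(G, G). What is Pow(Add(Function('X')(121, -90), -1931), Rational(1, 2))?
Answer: Mul(3, I, Pow(210, Rational(1, 2))) ≈ Mul(43.474, I)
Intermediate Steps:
Function('Z')(G) = Mul(2, G)
Function('X')(y, D) = Add(10, D, y) (Function('X')(y, D) = Add(Add(y, D), Mul(2, 5)) = Add(Add(D, y), 10) = Add(10, D, y))
Pow(Add(Function('X')(121, -90), -1931), Rational(1, 2)) = Pow(Add(Add(10, -90, 121), -1931), Rational(1, 2)) = Pow(Add(41, -1931), Rational(1, 2)) = Pow(-1890, Rational(1, 2)) = Mul(3, I, Pow(210, Rational(1, 2)))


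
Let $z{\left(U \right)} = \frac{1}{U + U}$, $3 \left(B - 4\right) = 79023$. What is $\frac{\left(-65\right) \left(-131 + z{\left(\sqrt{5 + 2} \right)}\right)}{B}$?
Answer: $\frac{1703}{5269} - \frac{13 \sqrt{7}}{73766} \approx 0.32274$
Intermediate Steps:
$B = 26345$ ($B = 4 + \frac{1}{3} \cdot 79023 = 4 + 26341 = 26345$)
$z{\left(U \right)} = \frac{1}{2 U}$
$\frac{\left(-65\right) \left(-131 + z{\left(\sqrt{5 + 2} \right)}\right)}{B} = \frac{\left(-65\right) \left(-131 + \frac{1}{2 \sqrt{5 + 2}}\right)}{26345} = - 65 \left(-131 + \frac{1}{2 \sqrt{7}}\right) \frac{1}{26345} = - 65 \left(-131 + \frac{\frac{1}{7} \sqrt{7}}{2}\right) \frac{1}{26345} = - 65 \left(-131 + \frac{\sqrt{7}}{14}\right) \frac{1}{26345} = \left(8515 - \frac{65 \sqrt{7}}{14}\right) \frac{1}{26345} = \frac{1703}{5269} - \frac{13 \sqrt{7}}{73766}$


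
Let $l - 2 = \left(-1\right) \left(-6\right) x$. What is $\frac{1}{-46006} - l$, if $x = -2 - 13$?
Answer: $\frac{4048527}{46006} \approx 88.0$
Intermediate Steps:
$x = -15$
$l = -88$ ($l = 2 + \left(-1\right) \left(-6\right) \left(-15\right) = 2 + 6 \left(-15\right) = 2 - 90 = -88$)
$\frac{1}{-46006} - l = \frac{1}{-46006} - -88 = - \frac{1}{46006} + 88 = \frac{4048527}{46006}$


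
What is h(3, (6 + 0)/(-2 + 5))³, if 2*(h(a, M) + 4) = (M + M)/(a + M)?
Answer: -5832/125 ≈ -46.656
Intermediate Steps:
h(a, M) = -4 + M/(M + a) (h(a, M) = -4 + ((M + M)/(a + M))/2 = -4 + ((2*M)/(M + a))/2 = -4 + (2*M/(M + a))/2 = -4 + M/(M + a))
h(3, (6 + 0)/(-2 + 5))³ = ((-4*3 - 3*(6 + 0)/(-2 + 5))/((6 + 0)/(-2 + 5) + 3))³ = ((-12 - 18/3)/(6/3 + 3))³ = ((-12 - 18/3)/(6*(⅓) + 3))³ = ((-12 - 3*2)/(2 + 3))³ = ((-12 - 6)/5)³ = ((⅕)*(-18))³ = (-18/5)³ = -5832/125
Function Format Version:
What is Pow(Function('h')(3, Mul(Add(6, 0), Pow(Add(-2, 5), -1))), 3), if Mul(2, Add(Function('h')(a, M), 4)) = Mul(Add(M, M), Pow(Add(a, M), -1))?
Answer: Rational(-5832, 125) ≈ -46.656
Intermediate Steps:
Function('h')(a, M) = Add(-4, Mul(M, Pow(Add(M, a), -1))) (Function('h')(a, M) = Add(-4, Mul(Rational(1, 2), Mul(Add(M, M), Pow(Add(a, M), -1)))) = Add(-4, Mul(Rational(1, 2), Mul(Mul(2, M), Pow(Add(M, a), -1)))) = Add(-4, Mul(Rational(1, 2), Mul(2, M, Pow(Add(M, a), -1)))) = Add(-4, Mul(M, Pow(Add(M, a), -1))))
Pow(Function('h')(3, Mul(Add(6, 0), Pow(Add(-2, 5), -1))), 3) = Pow(Mul(Pow(Add(Mul(Add(6, 0), Pow(Add(-2, 5), -1)), 3), -1), Add(Mul(-4, 3), Mul(-3, Mul(Add(6, 0), Pow(Add(-2, 5), -1))))), 3) = Pow(Mul(Pow(Add(Mul(6, Pow(3, -1)), 3), -1), Add(-12, Mul(-3, Mul(6, Pow(3, -1))))), 3) = Pow(Mul(Pow(Add(Mul(6, Rational(1, 3)), 3), -1), Add(-12, Mul(-3, Mul(6, Rational(1, 3))))), 3) = Pow(Mul(Pow(Add(2, 3), -1), Add(-12, Mul(-3, 2))), 3) = Pow(Mul(Pow(5, -1), Add(-12, -6)), 3) = Pow(Mul(Rational(1, 5), -18), 3) = Pow(Rational(-18, 5), 3) = Rational(-5832, 125)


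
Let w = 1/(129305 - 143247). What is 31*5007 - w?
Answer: 2164035415/13942 ≈ 1.5522e+5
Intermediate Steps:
w = -1/13942 (w = 1/(-13942) = -1/13942 ≈ -7.1726e-5)
31*5007 - w = 31*5007 - 1*(-1/13942) = 155217 + 1/13942 = 2164035415/13942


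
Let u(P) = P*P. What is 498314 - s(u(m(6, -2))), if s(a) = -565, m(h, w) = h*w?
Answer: 498879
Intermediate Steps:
u(P) = P²
498314 - s(u(m(6, -2))) = 498314 - 1*(-565) = 498314 + 565 = 498879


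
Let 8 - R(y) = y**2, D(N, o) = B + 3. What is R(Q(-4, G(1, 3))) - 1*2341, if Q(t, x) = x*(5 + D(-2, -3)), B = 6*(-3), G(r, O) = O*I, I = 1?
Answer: -3233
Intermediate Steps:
G(r, O) = O (G(r, O) = O*1 = O)
B = -18
D(N, o) = -15 (D(N, o) = -18 + 3 = -15)
Q(t, x) = -10*x (Q(t, x) = x*(5 - 15) = x*(-10) = -10*x)
R(y) = 8 - y**2
R(Q(-4, G(1, 3))) - 1*2341 = (8 - (-10*3)**2) - 1*2341 = (8 - 1*(-30)**2) - 2341 = (8 - 1*900) - 2341 = (8 - 900) - 2341 = -892 - 2341 = -3233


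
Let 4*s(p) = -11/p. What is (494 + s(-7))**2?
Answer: 191628649/784 ≈ 2.4442e+5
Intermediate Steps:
s(p) = -11/(4*p) (s(p) = (-11/p)/4 = -11/(4*p))
(494 + s(-7))**2 = (494 - 11/4/(-7))**2 = (494 - 11/4*(-1/7))**2 = (494 + 11/28)**2 = (13843/28)**2 = 191628649/784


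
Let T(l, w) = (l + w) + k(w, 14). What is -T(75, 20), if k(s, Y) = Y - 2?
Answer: -107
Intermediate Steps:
k(s, Y) = -2 + Y
T(l, w) = 12 + l + w (T(l, w) = (l + w) + (-2 + 14) = (l + w) + 12 = 12 + l + w)
-T(75, 20) = -(12 + 75 + 20) = -1*107 = -107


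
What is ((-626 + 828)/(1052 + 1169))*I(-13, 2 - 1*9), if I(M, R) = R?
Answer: -1414/2221 ≈ -0.63665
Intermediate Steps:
((-626 + 828)/(1052 + 1169))*I(-13, 2 - 1*9) = ((-626 + 828)/(1052 + 1169))*(2 - 1*9) = (202/2221)*(2 - 9) = (202*(1/2221))*(-7) = (202/2221)*(-7) = -1414/2221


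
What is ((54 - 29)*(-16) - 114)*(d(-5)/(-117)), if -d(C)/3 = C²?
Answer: -12850/39 ≈ -329.49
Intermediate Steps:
d(C) = -3*C²
((54 - 29)*(-16) - 114)*(d(-5)/(-117)) = ((54 - 29)*(-16) - 114)*(-3*(-5)²/(-117)) = (25*(-16) - 114)*(-3*25*(-1/117)) = (-400 - 114)*(-75*(-1/117)) = -514*25/39 = -12850/39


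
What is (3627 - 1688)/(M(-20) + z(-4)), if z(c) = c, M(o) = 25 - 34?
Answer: -1939/13 ≈ -149.15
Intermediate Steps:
M(o) = -9
(3627 - 1688)/(M(-20) + z(-4)) = (3627 - 1688)/(-9 - 4) = 1939/(-13) = 1939*(-1/13) = -1939/13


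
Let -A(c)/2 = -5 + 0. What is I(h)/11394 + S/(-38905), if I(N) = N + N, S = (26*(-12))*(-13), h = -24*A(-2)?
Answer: -10814744/73880595 ≈ -0.14638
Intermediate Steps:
A(c) = 10 (A(c) = -2*(-5 + 0) = -2*(-5) = 10)
h = -240 (h = -24*10 = -240)
S = 4056 (S = -312*(-13) = 4056)
I(N) = 2*N
I(h)/11394 + S/(-38905) = (2*(-240))/11394 + 4056/(-38905) = -480*1/11394 + 4056*(-1/38905) = -80/1899 - 4056/38905 = -10814744/73880595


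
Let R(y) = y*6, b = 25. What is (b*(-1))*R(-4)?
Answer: 600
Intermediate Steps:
R(y) = 6*y
(b*(-1))*R(-4) = (25*(-1))*(6*(-4)) = -25*(-24) = 600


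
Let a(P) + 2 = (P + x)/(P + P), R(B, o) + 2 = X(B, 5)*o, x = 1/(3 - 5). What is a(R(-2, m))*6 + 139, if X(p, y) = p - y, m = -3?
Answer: 4937/38 ≈ 129.92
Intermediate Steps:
x = -½ (x = 1/(-2) = -½ ≈ -0.50000)
R(B, o) = -2 + o*(-5 + B) (R(B, o) = -2 + (B - 1*5)*o = -2 + (B - 5)*o = -2 + (-5 + B)*o = -2 + o*(-5 + B))
a(P) = -2 + (-½ + P)/(2*P) (a(P) = -2 + (P - ½)/(P + P) = -2 + (-½ + P)/((2*P)) = -2 + (-½ + P)*(1/(2*P)) = -2 + (-½ + P)/(2*P))
a(R(-2, m))*6 + 139 = ((-1 - 6*(-2 - 3*(-5 - 2)))/(4*(-2 - 3*(-5 - 2))))*6 + 139 = ((-1 - 6*(-2 - 3*(-7)))/(4*(-2 - 3*(-7))))*6 + 139 = ((-1 - 6*(-2 + 21))/(4*(-2 + 21)))*6 + 139 = ((¼)*(-1 - 6*19)/19)*6 + 139 = ((¼)*(1/19)*(-1 - 114))*6 + 139 = ((¼)*(1/19)*(-115))*6 + 139 = -115/76*6 + 139 = -345/38 + 139 = 4937/38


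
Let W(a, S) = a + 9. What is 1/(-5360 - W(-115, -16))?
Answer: -1/5254 ≈ -0.00019033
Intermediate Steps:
W(a, S) = 9 + a
1/(-5360 - W(-115, -16)) = 1/(-5360 - (9 - 115)) = 1/(-5360 - 1*(-106)) = 1/(-5360 + 106) = 1/(-5254) = -1/5254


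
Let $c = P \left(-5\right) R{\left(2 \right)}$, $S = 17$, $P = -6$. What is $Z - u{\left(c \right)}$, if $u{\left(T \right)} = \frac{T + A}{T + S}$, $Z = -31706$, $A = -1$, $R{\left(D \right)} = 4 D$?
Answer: $- \frac{8148681}{257} \approx -31707.0$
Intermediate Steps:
$c = 240$ ($c = \left(-6\right) \left(-5\right) 4 \cdot 2 = 30 \cdot 8 = 240$)
$u{\left(T \right)} = \frac{-1 + T}{17 + T}$ ($u{\left(T \right)} = \frac{T - 1}{T + 17} = \frac{-1 + T}{17 + T}$)
$Z - u{\left(c \right)} = -31706 - \frac{-1 + 240}{17 + 240} = -31706 - \frac{1}{257} \cdot 239 = -31706 - \frac{239}{257} = - \frac{8148681}{257}$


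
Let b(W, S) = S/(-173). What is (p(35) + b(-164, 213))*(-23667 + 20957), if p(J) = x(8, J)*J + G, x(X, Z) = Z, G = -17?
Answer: -565769410/173 ≈ -3.2703e+6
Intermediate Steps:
p(J) = -17 + J**2 (p(J) = J*J - 17 = J**2 - 17 = -17 + J**2)
b(W, S) = -S/173 (b(W, S) = S*(-1/173) = -S/173)
(p(35) + b(-164, 213))*(-23667 + 20957) = ((-17 + 35**2) - 1/173*213)*(-23667 + 20957) = ((-17 + 1225) - 213/173)*(-2710) = (1208 - 213/173)*(-2710) = (208771/173)*(-2710) = -565769410/173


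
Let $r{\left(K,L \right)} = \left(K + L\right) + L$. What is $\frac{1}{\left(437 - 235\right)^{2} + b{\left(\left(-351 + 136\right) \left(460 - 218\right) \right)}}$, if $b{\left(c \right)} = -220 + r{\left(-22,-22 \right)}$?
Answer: $\frac{1}{40518} \approx 2.468 \cdot 10^{-5}$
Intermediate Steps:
$r{\left(K,L \right)} = K + 2 L$
$b{\left(c \right)} = -286$ ($b{\left(c \right)} = -220 + \left(-22 + 2 \left(-22\right)\right) = -220 - 66 = -286$)
$\frac{1}{\left(437 - 235\right)^{2} + b{\left(\left(-351 + 136\right) \left(460 - 218\right) \right)}} = \frac{1}{\left(437 - 235\right)^{2} - 286} = \frac{1}{202^{2} - 286} = \frac{1}{40804 - 286} = \frac{1}{40518}$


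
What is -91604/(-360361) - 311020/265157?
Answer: -87790036392/95552241677 ≈ -0.91877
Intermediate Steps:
-91604/(-360361) - 311020/265157 = -91604*(-1/360361) - 311020*1/265157 = 91604/360361 - 311020/265157 = -87790036392/95552241677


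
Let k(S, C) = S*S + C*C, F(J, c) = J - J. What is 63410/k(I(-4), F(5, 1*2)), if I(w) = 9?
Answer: 63410/81 ≈ 782.84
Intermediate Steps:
F(J, c) = 0
k(S, C) = C² + S² (k(S, C) = S² + C² = C² + S²)
63410/k(I(-4), F(5, 1*2)) = 63410/(0² + 9²) = 63410/(0 + 81) = 63410/81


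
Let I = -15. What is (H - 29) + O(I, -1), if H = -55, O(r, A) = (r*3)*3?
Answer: -219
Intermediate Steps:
O(r, A) = 9*r (O(r, A) = (3*r)*3 = 9*r)
(H - 29) + O(I, -1) = (-55 - 29) + 9*(-15) = -84 - 135 = -219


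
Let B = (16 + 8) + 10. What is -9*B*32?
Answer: -9792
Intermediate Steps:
B = 34 (B = 24 + 10 = 34)
-9*B*32 = -9*34*32 = -306*32 = -9792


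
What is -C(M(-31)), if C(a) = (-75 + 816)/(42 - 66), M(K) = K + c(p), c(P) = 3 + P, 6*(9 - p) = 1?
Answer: 247/8 ≈ 30.875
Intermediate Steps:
p = 53/6 (p = 9 - 1/6*1 = 9 - 1/6 = 53/6 ≈ 8.8333)
M(K) = 71/6 + K (M(K) = K + (3 + 53/6) = K + 71/6 = 71/6 + K)
C(a) = -247/8 (C(a) = 741/(-24) = 741*(-1/24) = -247/8)
-C(M(-31)) = -1*(-247/8) = 247/8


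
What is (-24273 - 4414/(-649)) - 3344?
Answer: -17919019/649 ≈ -27610.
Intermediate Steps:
(-24273 - 4414/(-649)) - 3344 = (-24273 - 4414*(-1/649)) - 3344 = (-24273 + 4414/649) - 3344 = -15748763/649 - 3344 = -17919019/649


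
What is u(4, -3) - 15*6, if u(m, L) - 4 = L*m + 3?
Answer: -95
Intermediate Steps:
u(m, L) = 7 + L*m (u(m, L) = 4 + (L*m + 3) = 4 + (3 + L*m) = 7 + L*m)
u(4, -3) - 15*6 = (7 - 3*4) - 15*6 = (7 - 12) - 90 = -5 - 90 = -95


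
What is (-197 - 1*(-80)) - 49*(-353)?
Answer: 17180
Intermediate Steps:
(-197 - 1*(-80)) - 49*(-353) = (-197 + 80) + 17297 = -117 + 17297 = 17180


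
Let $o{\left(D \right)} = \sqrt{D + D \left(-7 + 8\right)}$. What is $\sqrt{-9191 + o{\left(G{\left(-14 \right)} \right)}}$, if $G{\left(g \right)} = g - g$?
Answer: $i \sqrt{9191} \approx 95.87 i$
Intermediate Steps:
$G{\left(g \right)} = 0$
$o{\left(D \right)} = \sqrt{2} \sqrt{D}$ ($o{\left(D \right)} = \sqrt{D + D 1} = \sqrt{D + D} = \sqrt{2 D} = \sqrt{2} \sqrt{D}$)
$\sqrt{-9191 + o{\left(G{\left(-14 \right)} \right)}} = \sqrt{-9191 + \sqrt{2} \sqrt{0}} = \sqrt{-9191 + \sqrt{2} \cdot 0} = \sqrt{-9191 + 0} = \sqrt{-9191} = i \sqrt{9191}$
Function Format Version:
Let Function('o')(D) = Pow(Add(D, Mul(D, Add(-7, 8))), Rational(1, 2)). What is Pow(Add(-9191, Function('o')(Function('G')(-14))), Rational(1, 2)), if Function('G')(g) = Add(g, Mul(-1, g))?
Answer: Mul(I, Pow(9191, Rational(1, 2))) ≈ Mul(95.870, I)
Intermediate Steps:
Function('G')(g) = 0
Function('o')(D) = Mul(Pow(2, Rational(1, 2)), Pow(D, Rational(1, 2))) (Function('o')(D) = Pow(Add(D, Mul(D, 1)), Rational(1, 2)) = Pow(Add(D, D), Rational(1, 2)) = Pow(Mul(2, D), Rational(1, 2)) = Mul(Pow(2, Rational(1, 2)), Pow(D, Rational(1, 2))))
Pow(Add(-9191, Function('o')(Function('G')(-14))), Rational(1, 2)) = Pow(Add(-9191, Mul(Pow(2, Rational(1, 2)), Pow(0, Rational(1, 2)))), Rational(1, 2)) = Pow(Add(-9191, Mul(Pow(2, Rational(1, 2)), 0)), Rational(1, 2)) = Pow(Add(-9191, 0), Rational(1, 2)) = Pow(-9191, Rational(1, 2)) = Mul(I, Pow(9191, Rational(1, 2)))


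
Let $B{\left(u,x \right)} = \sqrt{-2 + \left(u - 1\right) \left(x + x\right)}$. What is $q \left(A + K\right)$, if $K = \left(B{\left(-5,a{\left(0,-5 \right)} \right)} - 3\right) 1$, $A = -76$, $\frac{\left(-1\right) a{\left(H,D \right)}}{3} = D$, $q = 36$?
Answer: $-2844 + 36 i \sqrt{182} \approx -2844.0 + 485.67 i$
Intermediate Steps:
$a{\left(H,D \right)} = - 3 D$
$B{\left(u,x \right)} = \sqrt{-2 + 2 x \left(-1 + u\right)}$ ($B{\left(u,x \right)} = \sqrt{-2 + \left(-1 + u\right) 2 x} = \sqrt{-2 + 2 x \left(-1 + u\right)}$)
$K = -3 + i \sqrt{182}$ ($K = \left(\sqrt{-2 - 2 \left(\left(-3\right) \left(-5\right)\right) + 2 \left(-5\right) \left(\left(-3\right) \left(-5\right)\right)} - 3\right) 1 = \left(\sqrt{-2 - 30 + 2 \left(-5\right) 15} - 3\right) 1 = \left(\sqrt{-2 - 30 - 150} - 3\right) 1 = \left(\sqrt{-182} - 3\right) 1 = \left(i \sqrt{182} - 3\right) 1 = \left(-3 + i \sqrt{182}\right) 1 = -3 + i \sqrt{182} \approx -3.0 + 13.491 i$)
$q \left(A + K\right) = 36 \left(-76 - \left(3 - i \sqrt{182}\right)\right) = 36 \left(-79 + i \sqrt{182}\right) = -2844 + 36 i \sqrt{182}$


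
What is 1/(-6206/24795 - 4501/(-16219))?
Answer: 1981035/53927 ≈ 36.735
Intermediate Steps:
1/(-6206/24795 - 4501/(-16219)) = 1/(-6206*1/24795 - 4501*(-1/16219)) = 1/(-214/855 + 643/2317) = 1/(53927/1981035) = 1981035/53927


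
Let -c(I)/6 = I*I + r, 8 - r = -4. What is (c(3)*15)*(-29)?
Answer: 54810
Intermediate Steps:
r = 12 (r = 8 - 1*(-4) = 8 + 4 = 12)
c(I) = -72 - 6*I² (c(I) = -6*(I*I + 12) = -6*(I² + 12) = -6*(12 + I²) = -72 - 6*I²)
(c(3)*15)*(-29) = ((-72 - 6*3²)*15)*(-29) = ((-72 - 6*9)*15)*(-29) = ((-72 - 54)*15)*(-29) = -126*15*(-29) = -1890*(-29) = 54810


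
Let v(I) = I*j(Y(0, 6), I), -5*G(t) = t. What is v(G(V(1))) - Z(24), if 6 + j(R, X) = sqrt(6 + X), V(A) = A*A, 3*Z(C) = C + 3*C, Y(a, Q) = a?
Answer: -154/5 - sqrt(145)/25 ≈ -31.282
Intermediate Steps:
Z(C) = 4*C/3 (Z(C) = (C + 3*C)/3 = (4*C)/3 = 4*C/3)
V(A) = A**2
G(t) = -t/5
j(R, X) = -6 + sqrt(6 + X)
v(I) = I*(-6 + sqrt(6 + I))
v(G(V(1))) - Z(24) = (-1/5*1**2)*(-6 + sqrt(6 - 1/5*1**2)) - 4*24/3 = (-1/5*1)*(-6 + sqrt(6 - 1/5*1)) - 1*32 = -(-6 + sqrt(6 - 1/5))/5 - 32 = -(-6 + sqrt(29/5))/5 - 32 = -(-6 + sqrt(145)/5)/5 - 32 = (6/5 - sqrt(145)/25) - 32 = -154/5 - sqrt(145)/25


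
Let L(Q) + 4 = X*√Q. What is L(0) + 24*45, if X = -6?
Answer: 1076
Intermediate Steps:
L(Q) = -4 - 6*√Q
L(0) + 24*45 = (-4 - 6*√0) + 24*45 = (-4 - 6*0) + 1080 = (-4 + 0) + 1080 = -4 + 1080 = 1076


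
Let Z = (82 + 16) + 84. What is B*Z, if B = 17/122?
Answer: 1547/61 ≈ 25.361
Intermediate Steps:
Z = 182 (Z = 98 + 84 = 182)
B = 17/122 (B = 17*(1/122) = 17/122 ≈ 0.13934)
B*Z = (17/122)*182 = 1547/61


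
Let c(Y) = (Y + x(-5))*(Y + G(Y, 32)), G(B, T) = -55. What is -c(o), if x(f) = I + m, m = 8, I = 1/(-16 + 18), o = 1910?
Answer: -7117635/2 ≈ -3.5588e+6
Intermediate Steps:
I = 1/2 ≈ 0.50000
x(f) = 17/2 (x(f) = 1/2 + 8 = 17/2)
c(Y) = (-55 + Y)*(17/2 + Y) (c(Y) = (Y + 17/2)*(Y - 55) = (17/2 + Y)*(-55 + Y) = (-55 + Y)*(17/2 + Y))
-c(o) = -(-935/2 + 1910**2 - 93/2*1910) = -(-935/2 + 3648100 - 88815) = -1*7117635/2 = -7117635/2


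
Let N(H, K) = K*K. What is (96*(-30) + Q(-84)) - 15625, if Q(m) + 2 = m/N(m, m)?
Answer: -1554589/84 ≈ -18507.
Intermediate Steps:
N(H, K) = K²
Q(m) = -2 + 1/m (Q(m) = -2 + m/(m²) = -2 + m/m² = -2 + 1/m)
(96*(-30) + Q(-84)) - 15625 = (96*(-30) + (-2 + 1/(-84))) - 15625 = (-2880 + (-2 - 1/84)) - 15625 = (-2880 - 169/84) - 15625 = -242089/84 - 15625 = -1554589/84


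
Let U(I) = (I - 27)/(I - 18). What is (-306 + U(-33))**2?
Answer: 26853124/289 ≈ 92917.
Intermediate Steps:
U(I) = (-27 + I)/(-18 + I)
(-306 + U(-33))**2 = (-306 + (-27 - 33)/(-18 - 33))**2 = (-306 - 60/(-51))**2 = (-306 - 1/51*(-60))**2 = (-306 + 20/17)**2 = (-5182/17)**2 = 26853124/289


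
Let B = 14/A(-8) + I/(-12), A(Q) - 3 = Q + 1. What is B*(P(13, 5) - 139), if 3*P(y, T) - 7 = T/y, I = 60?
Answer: 30175/26 ≈ 1160.6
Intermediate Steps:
A(Q) = 4 + Q (A(Q) = 3 + (Q + 1) = 3 + (1 + Q) = 4 + Q)
P(y, T) = 7/3 + T/(3*y) (P(y, T) = 7/3 + (T/y)/3 = 7/3 + T/(3*y))
B = -17/2 (B = 14/(4 - 8) + 60/(-12) = 14/(-4) + 60*(-1/12) = 14*(-¼) - 5 = -7/2 - 5 = -17/2 ≈ -8.5000)
B*(P(13, 5) - 139) = -17*((⅓)*(5 + 7*13)/13 - 139)/2 = -17*((⅓)*(1/13)*(5 + 91) - 139)/2 = -17*((⅓)*(1/13)*96 - 139)/2 = -17*(32/13 - 139)/2 = -17/2*(-1775/13) = 30175/26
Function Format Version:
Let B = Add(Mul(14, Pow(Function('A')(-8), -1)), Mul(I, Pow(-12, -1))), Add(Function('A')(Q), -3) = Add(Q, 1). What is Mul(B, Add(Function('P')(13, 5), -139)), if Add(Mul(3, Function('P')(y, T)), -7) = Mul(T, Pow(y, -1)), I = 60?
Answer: Rational(30175, 26) ≈ 1160.6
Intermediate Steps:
Function('A')(Q) = Add(4, Q) (Function('A')(Q) = Add(3, Add(Q, 1)) = Add(3, Add(1, Q)) = Add(4, Q))
Function('P')(y, T) = Add(Rational(7, 3), Mul(Rational(1, 3), T, Pow(y, -1))) (Function('P')(y, T) = Add(Rational(7, 3), Mul(Rational(1, 3), Mul(T, Pow(y, -1)))) = Add(Rational(7, 3), Mul(Rational(1, 3), T, Pow(y, -1))))
B = Rational(-17, 2) (B = Add(Mul(14, Pow(Add(4, -8), -1)), Mul(60, Pow(-12, -1))) = Add(Mul(14, Pow(-4, -1)), Mul(60, Rational(-1, 12))) = Add(Mul(14, Rational(-1, 4)), -5) = Add(Rational(-7, 2), -5) = Rational(-17, 2) ≈ -8.5000)
Mul(B, Add(Function('P')(13, 5), -139)) = Mul(Rational(-17, 2), Add(Mul(Rational(1, 3), Pow(13, -1), Add(5, Mul(7, 13))), -139)) = Mul(Rational(-17, 2), Add(Mul(Rational(1, 3), Rational(1, 13), Add(5, 91)), -139)) = Mul(Rational(-17, 2), Add(Mul(Rational(1, 3), Rational(1, 13), 96), -139)) = Mul(Rational(-17, 2), Add(Rational(32, 13), -139)) = Mul(Rational(-17, 2), Rational(-1775, 13)) = Rational(30175, 26)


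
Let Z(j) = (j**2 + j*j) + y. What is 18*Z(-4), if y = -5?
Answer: 486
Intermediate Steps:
Z(j) = -5 + 2*j**2 (Z(j) = (j**2 + j*j) - 5 = (j**2 + j**2) - 5 = 2*j**2 - 5 = -5 + 2*j**2)
18*Z(-4) = 18*(-5 + 2*(-4)**2) = 18*(-5 + 2*16) = 18*(-5 + 32) = 18*27 = 486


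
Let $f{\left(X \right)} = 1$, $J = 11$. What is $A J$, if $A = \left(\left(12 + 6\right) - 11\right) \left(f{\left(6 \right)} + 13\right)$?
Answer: $1078$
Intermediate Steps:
$A = 98$ ($A = \left(\left(12 + 6\right) - 11\right) \left(1 + 13\right) = \left(18 - 11\right) 14 = 7 \cdot 14 = 98$)
$A J = 98 \cdot 11 = 1078$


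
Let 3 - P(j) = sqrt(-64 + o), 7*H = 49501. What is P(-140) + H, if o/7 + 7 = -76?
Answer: 49522/7 - I*sqrt(645) ≈ 7074.6 - 25.397*I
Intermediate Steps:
H = 49501/7 (H = (1/7)*49501 = 49501/7 ≈ 7071.6)
o = -581 (o = -49 + 7*(-76) = -49 - 532 = -581)
P(j) = 3 - I*sqrt(645) (P(j) = 3 - sqrt(-64 - 581) = 3 - sqrt(-645) = 3 - I*sqrt(645))
P(-140) + H = (3 - I*sqrt(645)) + 49501/7 = 49522/7 - I*sqrt(645)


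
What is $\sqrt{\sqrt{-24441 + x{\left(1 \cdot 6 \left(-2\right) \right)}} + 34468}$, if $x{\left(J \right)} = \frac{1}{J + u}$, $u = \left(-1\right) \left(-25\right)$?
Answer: $\frac{\sqrt{5825092 + 26 i \sqrt{1032629}}}{13} \approx 185.66 + 0.42104 i$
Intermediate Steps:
$u = 25$
$x{\left(J \right)} = \frac{1}{25 + J}$ ($x{\left(J \right)} = \frac{1}{J + 25} = \frac{1}{25 + J}$)
$\sqrt{\sqrt{-24441 + x{\left(1 \cdot 6 \left(-2\right) \right)}} + 34468} = \sqrt{\sqrt{-24441 + \frac{1}{25 + 1 \cdot 6 \left(-2\right)}} + 34468} = \sqrt{\sqrt{-24441 + \frac{1}{25 + 6 \left(-2\right)}} + 34468} = \sqrt{\sqrt{-24441 + \frac{1}{25 - 12}} + 34468} = \sqrt{\sqrt{-24441 + \frac{1}{13}} + 34468} = \sqrt{\sqrt{- \frac{317732}{13}} + 34468} = \sqrt{\frac{2 i \sqrt{1032629}}{13} + 34468} = \sqrt{34468 + \frac{2 i \sqrt{1032629}}{13}}$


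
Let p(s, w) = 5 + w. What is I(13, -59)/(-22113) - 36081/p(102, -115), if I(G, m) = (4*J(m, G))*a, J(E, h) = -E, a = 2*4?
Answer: 797651473/2432430 ≈ 327.92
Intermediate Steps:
a = 8
I(G, m) = -32*m (I(G, m) = (4*(-m))*8 = -4*m*8 = -32*m)
I(13, -59)/(-22113) - 36081/p(102, -115) = -32*(-59)/(-22113) - 36081/(5 - 115) = 1888*(-1/22113) - 36081/(-110) = -1888/22113 - 36081*(-1/110) = -1888/22113 + 36081/110 = 797651473/2432430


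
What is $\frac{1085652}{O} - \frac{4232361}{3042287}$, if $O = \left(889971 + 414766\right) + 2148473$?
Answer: $- \frac{628464797927}{583647549515} \approx -1.0768$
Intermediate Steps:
$O = 3453210$ ($O = 1304737 + 2148473 = 3453210$)
$\frac{1085652}{O} - \frac{4232361}{3042287} = \frac{1085652}{3453210} - \frac{4232361}{3042287} = 1085652 \cdot \frac{1}{3453210} - \frac{4232361}{3042287} = \frac{60314}{191845} - \frac{4232361}{3042287} = - \frac{628464797927}{583647549515}$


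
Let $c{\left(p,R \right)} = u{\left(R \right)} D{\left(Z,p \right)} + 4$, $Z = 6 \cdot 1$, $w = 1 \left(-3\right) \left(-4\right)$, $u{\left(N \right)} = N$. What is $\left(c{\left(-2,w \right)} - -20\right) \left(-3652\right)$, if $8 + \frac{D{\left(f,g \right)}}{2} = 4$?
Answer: $262944$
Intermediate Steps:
$w = 12$ ($w = \left(-3\right) \left(-4\right) = 12$)
$Z = 6$
$D{\left(f,g \right)} = -8$ ($D{\left(f,g \right)} = -16 + 2 \cdot 4 = -16 + 8 = -8$)
$c{\left(p,R \right)} = 4 - 8 R$ ($c{\left(p,R \right)} = R \left(-8\right) + 4 = - 8 R + 4 = 4 - 8 R$)
$\left(c{\left(-2,w \right)} - -20\right) \left(-3652\right) = \left(\left(4 - 96\right) - -20\right) \left(-3652\right) = \left(\left(4 - 96\right) + 20\right) \left(-3652\right) = \left(-92 + 20\right) \left(-3652\right) = \left(-72\right) \left(-3652\right) = 262944$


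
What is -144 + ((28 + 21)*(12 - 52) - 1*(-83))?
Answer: -2021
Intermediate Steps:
-144 + ((28 + 21)*(12 - 52) - 1*(-83)) = -144 + (49*(-40) + 83) = -144 + (-1960 + 83) = -144 - 1877 = -2021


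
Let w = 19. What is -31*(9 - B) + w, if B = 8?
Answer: -12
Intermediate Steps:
-31*(9 - B) + w = -31*(9 - 1*8) + 19 = -31*(9 - 8) + 19 = -31*1 + 19 = -31 + 19 = -12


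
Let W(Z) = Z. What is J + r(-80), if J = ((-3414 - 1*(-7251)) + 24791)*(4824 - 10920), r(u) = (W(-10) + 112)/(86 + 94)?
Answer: -5235488623/30 ≈ -1.7452e+8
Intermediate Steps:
r(u) = 17/30 (r(u) = (-10 + 112)/(86 + 94) = 102/180 = 102*(1/180) = 17/30)
J = -174516288 (J = ((-3414 + 7251) + 24791)*(-6096) = (3837 + 24791)*(-6096) = 28628*(-6096) = -174516288)
J + r(-80) = -174516288 + 17/30 = -5235488623/30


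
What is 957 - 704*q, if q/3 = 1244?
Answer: -2626371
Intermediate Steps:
q = 3732 (q = 3*1244 = 3732)
957 - 704*q = 957 - 704*3732 = 957 - 2627328 = -2626371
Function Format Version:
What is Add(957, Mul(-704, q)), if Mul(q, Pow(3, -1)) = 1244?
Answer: -2626371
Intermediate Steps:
q = 3732 (q = Mul(3, 1244) = 3732)
Add(957, Mul(-704, q)) = Add(957, Mul(-704, 3732)) = Add(957, -2627328) = -2626371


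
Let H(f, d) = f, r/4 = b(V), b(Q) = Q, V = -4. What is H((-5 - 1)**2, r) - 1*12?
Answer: 24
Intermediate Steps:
r = -16 (r = 4*(-4) = -16)
H((-5 - 1)**2, r) - 1*12 = (-5 - 1)**2 - 1*12 = (-6)**2 - 12 = 36 - 12 = 24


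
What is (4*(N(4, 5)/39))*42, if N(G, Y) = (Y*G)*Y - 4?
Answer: 5376/13 ≈ 413.54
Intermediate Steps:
N(G, Y) = -4 + G*Y**2 (N(G, Y) = (G*Y)*Y - 4 = G*Y**2 - 4 = -4 + G*Y**2)
(4*(N(4, 5)/39))*42 = (4*((-4 + 4*5**2)/39))*42 = (4*((-4 + 4*25)*(1/39)))*42 = (4*((-4 + 100)*(1/39)))*42 = (4*(96*(1/39)))*42 = (4*(32/13))*42 = (128/13)*42 = 5376/13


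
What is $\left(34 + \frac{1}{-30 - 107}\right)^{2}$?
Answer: $\frac{21687649}{18769} \approx 1155.5$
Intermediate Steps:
$\left(34 + \frac{1}{-30 - 107}\right)^{2} = \left(34 + \frac{1}{-137}\right)^{2} = \left(34 - \frac{1}{137}\right)^{2} = \left(\frac{4657}{137}\right)^{2} = \frac{21687649}{18769}$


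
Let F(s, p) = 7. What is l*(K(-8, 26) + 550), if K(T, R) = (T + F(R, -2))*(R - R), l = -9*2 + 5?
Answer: -7150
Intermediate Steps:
l = -13 (l = -18 + 5 = -13)
K(T, R) = 0 (K(T, R) = (T + 7)*(R - R) = (7 + T)*0 = 0)
l*(K(-8, 26) + 550) = -13*(0 + 550) = -13*550 = -7150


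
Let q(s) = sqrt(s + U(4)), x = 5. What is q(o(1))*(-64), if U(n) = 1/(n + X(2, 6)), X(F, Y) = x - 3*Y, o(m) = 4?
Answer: -64*sqrt(35)/3 ≈ -126.21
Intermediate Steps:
X(F, Y) = 5 - 3*Y
U(n) = 1/(-13 + n) (U(n) = 1/(n + (5 - 3*6)) = 1/(n + (5 - 18)) = 1/(n - 13) = 1/(-13 + n))
q(s) = sqrt(-1/9 + s) (q(s) = sqrt(s + 1/(-13 + 4)) = sqrt(s + 1/(-9)) = sqrt(s - 1/9) = sqrt(-1/9 + s))
q(o(1))*(-64) = (sqrt(-1 + 9*4)/3)*(-64) = (sqrt(-1 + 36)/3)*(-64) = (sqrt(35)/3)*(-64) = -64*sqrt(35)/3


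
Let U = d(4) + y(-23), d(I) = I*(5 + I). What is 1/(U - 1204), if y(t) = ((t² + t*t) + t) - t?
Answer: -1/110 ≈ -0.0090909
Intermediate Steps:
y(t) = 2*t² (y(t) = ((t² + t²) + t) - t = (2*t² + t) - t = (t + 2*t²) - t = 2*t²)
U = 1094 (U = 4*(5 + 4) + 2*(-23)² = 4*9 + 2*529 = 36 + 1058 = 1094)
1/(U - 1204) = 1/(1094 - 1204) = 1/(-110) = -1/110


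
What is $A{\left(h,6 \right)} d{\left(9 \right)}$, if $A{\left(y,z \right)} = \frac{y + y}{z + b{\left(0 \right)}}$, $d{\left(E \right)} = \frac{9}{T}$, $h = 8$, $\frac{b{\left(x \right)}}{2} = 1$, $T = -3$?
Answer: $-6$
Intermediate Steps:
$b{\left(x \right)} = 2$ ($b{\left(x \right)} = 2 \cdot 1 = 2$)
$d{\left(E \right)} = -3$ ($d{\left(E \right)} = \frac{9}{-3} = 9 \left(- \frac{1}{3}\right) = -3$)
$A{\left(y,z \right)} = \frac{2 y}{2 + z}$ ($A{\left(y,z \right)} = \frac{y + y}{z + 2} = \frac{2 y}{2 + z}$)
$A{\left(h,6 \right)} d{\left(9 \right)} = 2 \cdot 8 \frac{1}{2 + 6} \left(-3\right) = 2 \cdot 8 \cdot \frac{1}{8} \left(-3\right) = 2 \left(-3\right) = -6$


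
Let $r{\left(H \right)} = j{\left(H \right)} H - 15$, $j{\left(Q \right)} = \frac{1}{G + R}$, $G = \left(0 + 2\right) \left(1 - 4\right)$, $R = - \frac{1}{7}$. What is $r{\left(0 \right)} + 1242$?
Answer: $1227$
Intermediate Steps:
$R = - \frac{1}{7}$ ($R = \left(-1\right) \frac{1}{7} = - \frac{1}{7} \approx -0.14286$)
$G = -6$ ($G = 2 \left(-3\right) = -6$)
$j{\left(Q \right)} = - \frac{7}{43}$ ($j{\left(Q \right)} = \frac{1}{-6 - \frac{1}{7}} = \frac{1}{- \frac{43}{7}} = - \frac{7}{43}$)
$r{\left(H \right)} = -15 - \frac{7 H}{43}$ ($r{\left(H \right)} = - \frac{7 H}{43} - 15 = -15 - \frac{7 H}{43}$)
$r{\left(0 \right)} + 1242 = \left(-15 - 0\right) + 1242 = \left(-15 + 0\right) + 1242 = -15 + 1242 = 1227$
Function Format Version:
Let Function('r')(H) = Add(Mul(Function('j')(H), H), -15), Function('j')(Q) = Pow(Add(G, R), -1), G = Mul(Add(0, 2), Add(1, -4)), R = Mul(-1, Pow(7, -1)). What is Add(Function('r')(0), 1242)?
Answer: 1227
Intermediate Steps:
R = Rational(-1, 7) (R = Mul(-1, Rational(1, 7)) = Rational(-1, 7) ≈ -0.14286)
G = -6 (G = Mul(2, -3) = -6)
Function('j')(Q) = Rational(-7, 43) (Function('j')(Q) = Pow(Add(-6, Rational(-1, 7)), -1) = Pow(Rational(-43, 7), -1) = Rational(-7, 43))
Function('r')(H) = Add(-15, Mul(Rational(-7, 43), H)) (Function('r')(H) = Add(Mul(Rational(-7, 43), H), -15) = Add(-15, Mul(Rational(-7, 43), H)))
Add(Function('r')(0), 1242) = Add(Add(-15, Mul(Rational(-7, 43), 0)), 1242) = Add(Add(-15, 0), 1242) = Add(-15, 1242) = 1227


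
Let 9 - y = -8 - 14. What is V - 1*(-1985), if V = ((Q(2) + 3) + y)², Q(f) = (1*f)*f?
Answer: 3429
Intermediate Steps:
y = 31 (y = 9 - (-8 - 14) = 9 - 1*(-22) = 9 + 22 = 31)
Q(f) = f² (Q(f) = f*f = f²)
V = 1444 (V = ((2² + 3) + 31)² = ((4 + 3) + 31)² = (7 + 31)² = 38² = 1444)
V - 1*(-1985) = 1444 - 1*(-1985) = 1444 + 1985 = 3429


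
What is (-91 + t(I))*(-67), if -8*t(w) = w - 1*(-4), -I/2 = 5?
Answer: 24187/4 ≈ 6046.8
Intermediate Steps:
I = -10 (I = -2*5 = -10)
t(w) = -½ - w/8 (t(w) = -(w - 1*(-4))/8 = -(w + 4)/8 = -(4 + w)/8 = -½ - w/8)
(-91 + t(I))*(-67) = (-91 + (-½ - ⅛*(-10)))*(-67) = (-91 + (-½ + 5/4))*(-67) = (-91 + ¾)*(-67) = -361/4*(-67) = 24187/4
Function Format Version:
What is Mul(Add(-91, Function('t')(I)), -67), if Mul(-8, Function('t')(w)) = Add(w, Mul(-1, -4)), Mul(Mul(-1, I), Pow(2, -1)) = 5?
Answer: Rational(24187, 4) ≈ 6046.8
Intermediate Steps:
I = -10 (I = Mul(-2, 5) = -10)
Function('t')(w) = Add(Rational(-1, 2), Mul(Rational(-1, 8), w)) (Function('t')(w) = Mul(Rational(-1, 8), Add(w, Mul(-1, -4))) = Mul(Rational(-1, 8), Add(w, 4)) = Mul(Rational(-1, 8), Add(4, w)) = Add(Rational(-1, 2), Mul(Rational(-1, 8), w)))
Mul(Add(-91, Function('t')(I)), -67) = Mul(Add(-91, Add(Rational(-1, 2), Mul(Rational(-1, 8), -10))), -67) = Mul(Add(-91, Add(Rational(-1, 2), Rational(5, 4))), -67) = Mul(Add(-91, Rational(3, 4)), -67) = Mul(Rational(-361, 4), -67) = Rational(24187, 4)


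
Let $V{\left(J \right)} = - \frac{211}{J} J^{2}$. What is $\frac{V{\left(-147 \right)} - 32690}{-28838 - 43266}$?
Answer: $\frac{1673}{72104} \approx 0.023203$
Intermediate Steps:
$V{\left(J \right)} = - 211 J$
$\frac{V{\left(-147 \right)} - 32690}{-28838 - 43266} = \frac{\left(-211\right) \left(-147\right) - 32690}{-28838 - 43266} = \frac{31017 - 32690}{-72104} = \left(-1673\right) \left(- \frac{1}{72104}\right) = \frac{1673}{72104}$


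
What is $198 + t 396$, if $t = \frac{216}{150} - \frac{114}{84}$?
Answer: $\frac{40392}{175} \approx 230.81$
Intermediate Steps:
$t = \frac{29}{350}$ ($t = 216 \cdot \frac{1}{150} - \frac{19}{14} = \frac{36}{25} - \frac{19}{14} = \frac{29}{350} \approx 0.082857$)
$198 + t 396 = 198 + \frac{29}{350} \cdot 396 = 198 + \frac{5742}{175} = \frac{40392}{175}$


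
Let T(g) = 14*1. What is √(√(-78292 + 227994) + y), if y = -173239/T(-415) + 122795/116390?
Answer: √(-82131171809092 + 112843445393*√518)/81473 ≈ 109.48*I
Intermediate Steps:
T(g) = 14
y = -1008078404/81473 (y = -173239/14 + 122795/116390 = -173239*1/14 + 122795*(1/116390) = -173239/14 + 24559/23278 = -1008078404/81473 ≈ -12373.)
√(√(-78292 + 227994) + y) = √(√(-78292 + 227994) - 1008078404/81473) = √(√149702 - 1008078404/81473) = √(17*√518 - 1008078404/81473) = √(-1008078404/81473 + 17*√518)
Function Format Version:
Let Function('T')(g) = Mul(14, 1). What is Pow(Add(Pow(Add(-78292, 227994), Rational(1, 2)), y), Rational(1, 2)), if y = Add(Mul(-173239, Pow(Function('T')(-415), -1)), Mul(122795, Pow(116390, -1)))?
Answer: Mul(Rational(1, 81473), Pow(Add(-82131171809092, Mul(112843445393, Pow(518, Rational(1, 2)))), Rational(1, 2))) ≈ Mul(109.48, I)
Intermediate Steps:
Function('T')(g) = 14
y = Rational(-1008078404, 81473) (y = Add(Mul(-173239, Pow(14, -1)), Mul(122795, Pow(116390, -1))) = Add(Mul(-173239, Rational(1, 14)), Mul(122795, Rational(1, 116390))) = Add(Rational(-173239, 14), Rational(24559, 23278)) = Rational(-1008078404, 81473) ≈ -12373.)
Pow(Add(Pow(Add(-78292, 227994), Rational(1, 2)), y), Rational(1, 2)) = Pow(Add(Pow(Add(-78292, 227994), Rational(1, 2)), Rational(-1008078404, 81473)), Rational(1, 2)) = Pow(Add(Pow(149702, Rational(1, 2)), Rational(-1008078404, 81473)), Rational(1, 2)) = Pow(Add(Mul(17, Pow(518, Rational(1, 2))), Rational(-1008078404, 81473)), Rational(1, 2)) = Pow(Add(Rational(-1008078404, 81473), Mul(17, Pow(518, Rational(1, 2)))), Rational(1, 2))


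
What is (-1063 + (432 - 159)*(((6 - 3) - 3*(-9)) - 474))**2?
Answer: 14951175625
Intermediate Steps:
(-1063 + (432 - 159)*(((6 - 3) - 3*(-9)) - 474))**2 = (-1063 + 273*((3 + 27) - 474))**2 = (-1063 + 273*(30 - 474))**2 = (-1063 + 273*(-444))**2 = (-1063 - 121212)**2 = (-122275)**2 = 14951175625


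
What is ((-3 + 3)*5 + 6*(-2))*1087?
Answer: -13044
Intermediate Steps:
((-3 + 3)*5 + 6*(-2))*1087 = (0*5 - 12)*1087 = (0 - 12)*1087 = -12*1087 = -13044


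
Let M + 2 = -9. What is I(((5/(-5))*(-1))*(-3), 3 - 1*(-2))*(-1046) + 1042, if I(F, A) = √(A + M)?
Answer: 1042 - 1046*I*√6 ≈ 1042.0 - 2562.2*I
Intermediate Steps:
M = -11 (M = -2 - 9 = -11)
I(F, A) = √(-11 + A) (I(F, A) = √(A - 11) = √(-11 + A))
I(((5/(-5))*(-1))*(-3), 3 - 1*(-2))*(-1046) + 1042 = √(-11 + (3 - 1*(-2)))*(-1046) + 1042 = √(-11 + (3 + 2))*(-1046) + 1042 = √(-11 + 5)*(-1046) + 1042 = √(-6)*(-1046) + 1042 = (I*√6)*(-1046) + 1042 = -1046*I*√6 + 1042 = 1042 - 1046*I*√6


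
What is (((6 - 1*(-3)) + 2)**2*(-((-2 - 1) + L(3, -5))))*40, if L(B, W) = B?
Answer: 0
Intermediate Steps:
(((6 - 1*(-3)) + 2)**2*(-((-2 - 1) + L(3, -5))))*40 = (((6 - 1*(-3)) + 2)**2*(-((-2 - 1) + 3)))*40 = (((6 + 3) + 2)**2*(-(-3 + 3)))*40 = ((9 + 2)**2*(-1*0))*40 = (11**2*0)*40 = (121*0)*40 = 0*40 = 0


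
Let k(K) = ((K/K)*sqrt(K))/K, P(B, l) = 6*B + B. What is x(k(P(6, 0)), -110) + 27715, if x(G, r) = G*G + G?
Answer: 1164031/42 + sqrt(42)/42 ≈ 27715.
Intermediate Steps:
P(B, l) = 7*B
k(K) = 1/sqrt(K) (k(K) = (1*sqrt(K))/K = sqrt(K)/K = 1/sqrt(K))
x(G, r) = G + G**2 (x(G, r) = G**2 + G = G + G**2)
x(k(P(6, 0)), -110) + 27715 = (1 + 1/sqrt(7*6))/sqrt(7*6) + 27715 = (1 + 1/sqrt(42))/sqrt(42) + 27715 = (sqrt(42)/42)*(1 + sqrt(42)/42) + 27715 = sqrt(42)*(1 + sqrt(42)/42)/42 + 27715 = 27715 + sqrt(42)*(1 + sqrt(42)/42)/42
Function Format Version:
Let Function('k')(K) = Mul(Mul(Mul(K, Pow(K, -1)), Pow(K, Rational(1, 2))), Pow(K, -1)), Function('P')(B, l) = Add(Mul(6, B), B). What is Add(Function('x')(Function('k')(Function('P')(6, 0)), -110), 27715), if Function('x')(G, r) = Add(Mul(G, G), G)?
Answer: Add(Rational(1164031, 42), Mul(Rational(1, 42), Pow(42, Rational(1, 2)))) ≈ 27715.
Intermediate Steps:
Function('P')(B, l) = Mul(7, B)
Function('k')(K) = Pow(K, Rational(-1, 2)) (Function('k')(K) = Mul(Mul(1, Pow(K, Rational(1, 2))), Pow(K, -1)) = Mul(Pow(K, Rational(1, 2)), Pow(K, -1)) = Pow(K, Rational(-1, 2)))
Function('x')(G, r) = Add(G, Pow(G, 2)) (Function('x')(G, r) = Add(Pow(G, 2), G) = Add(G, Pow(G, 2)))
Add(Function('x')(Function('k')(Function('P')(6, 0)), -110), 27715) = Add(Mul(Pow(Mul(7, 6), Rational(-1, 2)), Add(1, Pow(Mul(7, 6), Rational(-1, 2)))), 27715) = Add(Mul(Pow(42, Rational(-1, 2)), Add(1, Pow(42, Rational(-1, 2)))), 27715) = Add(Mul(Mul(Rational(1, 42), Pow(42, Rational(1, 2))), Add(1, Mul(Rational(1, 42), Pow(42, Rational(1, 2))))), 27715) = Add(Mul(Rational(1, 42), Pow(42, Rational(1, 2)), Add(1, Mul(Rational(1, 42), Pow(42, Rational(1, 2))))), 27715) = Add(27715, Mul(Rational(1, 42), Pow(42, Rational(1, 2)), Add(1, Mul(Rational(1, 42), Pow(42, Rational(1, 2))))))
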